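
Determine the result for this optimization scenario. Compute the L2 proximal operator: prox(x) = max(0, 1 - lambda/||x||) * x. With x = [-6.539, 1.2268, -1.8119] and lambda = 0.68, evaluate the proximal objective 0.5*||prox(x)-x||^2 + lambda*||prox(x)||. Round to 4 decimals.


Step 1: Compute ||x||.
||x|| = 6.8954
Step 2: Compute scaling factor.
scale = max(0, 1 - 0.68/6.8954) = 0.9014
Step 3: prox(x) = [-5.8941, 1.1058, -1.6332]
||prox(x)|| = 6.2154
Step 4: Proximal objective.
0.5*||prox-x||^2 = 0.2312
lambda*||prox|| = 4.2265
Total = 4.4577


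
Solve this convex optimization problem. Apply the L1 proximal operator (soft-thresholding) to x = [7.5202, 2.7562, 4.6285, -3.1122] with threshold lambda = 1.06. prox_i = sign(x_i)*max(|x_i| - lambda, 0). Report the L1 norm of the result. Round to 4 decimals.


Soft-thresholding with lambda = 1.06:
prox(7.5202) = sign(7.5202)*max(|7.5202| - 1.06, 0) = 6.4602
prox(2.7562) = sign(2.7562)*max(|2.7562| - 1.06, 0) = 1.6962
prox(4.6285) = sign(4.6285)*max(|4.6285| - 1.06, 0) = 3.5685
prox(-3.1122) = sign(-3.1122)*max(|-3.1122| - 1.06, 0) = -2.0522
prox(x) = [6.4602, 1.6962, 3.5685, -2.0522]
||prox(x)||_1 = 6.4602 + 1.6962 + 3.5685 + 2.0522 = 13.7771


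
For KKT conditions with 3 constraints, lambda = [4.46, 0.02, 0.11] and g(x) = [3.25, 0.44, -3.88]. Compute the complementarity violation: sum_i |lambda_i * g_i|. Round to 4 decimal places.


KKT complementary slackness check:
lambda_1 * g_1 = 4.46 * 3.25 = 14.495
lambda_2 * g_2 = 0.02 * 0.44 = 0.0088
lambda_3 * g_3 = 0.11 * -3.88 = -0.4268
Total violation = 14.495 + 0.0088 + 0.4268 = 14.9306


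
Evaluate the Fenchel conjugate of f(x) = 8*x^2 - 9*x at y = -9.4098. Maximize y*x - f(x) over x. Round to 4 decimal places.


f*(y) = sup_x {y*x - a*x^2 - b*x} = sup_x {(y-b)*x - a*x^2}
FOC: (y - b) - 2a*x = 0 => x* = (y - b)/(2a)
x* = (-9.4098 + 9)/(2*8) = -0.0256
f*(-9.4098) = (y-b)^2/(4a) = (-9.4098 + 9)^2/(4*8)
= 0.1679/32 = 0.0052


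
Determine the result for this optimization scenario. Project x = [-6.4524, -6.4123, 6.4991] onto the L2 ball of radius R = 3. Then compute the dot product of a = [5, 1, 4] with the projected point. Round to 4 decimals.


Step 1: Compute ||x|| (intermediates to 6 decimals).
||x|| = sqrt((-6.4524)^2 + (-6.4123)^2 + 6.4991^2) = 11.179864
Step 2: Project.
Since ||x|| > R, scale = R/||x|| = 3/11.179864 = 0.26834, proj(x) = scale * x
proj(x) = [-1.731437, -1.720677, 1.743968]
Step 3: Dot product.
a^T * proj(x) = 5*(-1.731437) + 1*(-1.720677) + 4*1.743968 = -3.402


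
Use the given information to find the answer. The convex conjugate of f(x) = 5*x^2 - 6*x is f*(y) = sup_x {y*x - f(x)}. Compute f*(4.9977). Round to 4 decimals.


f*(y) = sup_x {y*x - a*x^2 - b*x} = sup_x {(y-b)*x - a*x^2}
FOC: (y - b) - 2a*x = 0 => x* = (y - b)/(2a)
x* = (4.9977 + 6)/(2*5) = 1.0998
f*(4.9977) = (y-b)^2/(4a) = (4.9977 + 6)^2/(4*5)
= 120.9494/20 = 6.0475


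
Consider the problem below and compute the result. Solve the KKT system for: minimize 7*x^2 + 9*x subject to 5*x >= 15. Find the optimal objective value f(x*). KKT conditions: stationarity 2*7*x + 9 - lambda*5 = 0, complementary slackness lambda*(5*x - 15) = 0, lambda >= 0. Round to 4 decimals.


Step 1: Try lambda = 0 (constraint inactive).
x_unc = -9/(2*7) = -0.6429
Check: 5*-0.6429 = -3.2145 < 15 -- violated!
Step 2: Constraint must be active: 5*x = 15
x* = 15/5 = 3.0
lambda = (2*7*3.0 + 9)/5 = 10.2
Step 3: Compute optimal value.
f(x*) = 7*3.0^2 + 9*3.0 = 90.0


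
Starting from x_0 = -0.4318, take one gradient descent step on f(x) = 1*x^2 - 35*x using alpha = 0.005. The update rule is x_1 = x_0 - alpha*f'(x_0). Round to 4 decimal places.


We compute the gradient at x_0 and apply the update.
f'(x) = 2*x - 35
f'(-0.4318) = 2*-0.4318 - 35 = -35.8636
x_1 = -0.4318 - 0.005*-35.8636 = -0.2525


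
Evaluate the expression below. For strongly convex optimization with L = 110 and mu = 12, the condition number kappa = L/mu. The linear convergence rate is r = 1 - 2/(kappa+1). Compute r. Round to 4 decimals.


Step 1: Compute the condition number.
kappa = L/mu = 110/12 = 9.1667
Step 2: Compute the convergence rate.
r = 1 - 2/(kappa + 1) = 1 - 2*mu/(L + mu) = (L - mu)/(L + mu) = 98/122 = 0.8033


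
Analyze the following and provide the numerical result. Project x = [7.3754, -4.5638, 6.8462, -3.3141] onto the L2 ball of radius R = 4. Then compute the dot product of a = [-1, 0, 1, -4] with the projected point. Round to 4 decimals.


Step 1: Compute ||x|| (intermediates to 6 decimals).
||x|| = sqrt(7.3754^2 + (-4.5638)^2 + 6.8462^2 + (-3.3141)^2) = 11.535966
Step 2: Project.
Since ||x|| > R, scale = R/||x|| = 4/11.535966 = 0.346742, proj(x) = scale * x
proj(x) = [2.557361, -1.582461, 2.373865, -1.149138]
Step 3: Dot product.
a^T * proj(x) = -1*2.557361 + 0*(-1.582461) + 1*2.373865 - 4*(-1.149138) = 4.4131


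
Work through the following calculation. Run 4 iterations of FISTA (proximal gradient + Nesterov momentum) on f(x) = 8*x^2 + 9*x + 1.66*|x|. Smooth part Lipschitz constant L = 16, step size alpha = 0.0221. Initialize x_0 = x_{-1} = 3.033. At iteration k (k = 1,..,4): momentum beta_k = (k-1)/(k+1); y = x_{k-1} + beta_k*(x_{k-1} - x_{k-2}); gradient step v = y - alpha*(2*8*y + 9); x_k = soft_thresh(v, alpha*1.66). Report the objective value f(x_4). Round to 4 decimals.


FISTA on f(x) = 8*x^2 + 9*x + 1.66*|x|
L = 16, alpha = 0.0221
Iteration 1: beta = 0.0, y = 3.033 + 0.0*(3.033 - 3.033) = 3.033
  grad(y) = 57.528, v = y - alpha*grad = 1.7616
  prox(v) = soft_thresh(1.7616, 0.0367) = 1.7249
Iteration 2: beta = 0.3333, y = 1.7249 + 0.3333*(1.7249 - 3.033) = 1.2889
  grad(y) = 29.6228, v = y - alpha*grad = 0.6343
  prox(v) = soft_thresh(0.6343, 0.0367) = 0.5976
Iteration 3: beta = 0.5, y = 0.5976 + 0.5*(0.5976 - 1.7249) = 0.0339
  grad(y) = 9.5423, v = y - alpha*grad = -0.177
  prox(v) = soft_thresh(-0.177, 0.0367) = -0.1403
Iteration 4: beta = 0.6, y = -0.1403 + 0.6*(-0.1403 - 0.5976) = -0.583
  grad(y) = -0.3286, v = y - alpha*grad = -0.5758
  prox(v) = soft_thresh(-0.5758, 0.0367) = -0.5391
f(x_4) = 8*(-0.5391)^2 + 9*(-0.5391) + 1.66*|-0.5391| = -1.632


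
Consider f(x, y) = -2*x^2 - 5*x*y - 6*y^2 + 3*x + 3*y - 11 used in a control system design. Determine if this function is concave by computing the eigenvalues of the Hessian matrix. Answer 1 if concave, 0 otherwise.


The Hessian of f(x,y) = -2*x^2 - 5*x*y - 6*y^2 + 3*x + 3*y - 11 is:
H = [[-4, -5], [-5, -12]]
Trace = -4 - 12 = -16
Determinant = -4*-12 - (-5)^2 = 23
Discriminant = (-16)^2 - 4*23 = 164.0
Eigenvalues: lambda_1 = -14.4031, lambda_2 = -1.5969
The function is concave.

1


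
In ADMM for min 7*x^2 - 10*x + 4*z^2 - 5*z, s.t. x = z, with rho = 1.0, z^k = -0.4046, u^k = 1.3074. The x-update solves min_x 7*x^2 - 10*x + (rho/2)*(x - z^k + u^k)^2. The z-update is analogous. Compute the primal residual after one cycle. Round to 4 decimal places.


ADMM iteration with rho = 1.0, z^k = -0.4046, u^k = 1.3074
Step 1: x-update.
Minimize 7*x^2 - 10*x + (1.0/2)*(x + 0.4046 + 1.3074)^2
FOC: (2*7 + 1.0)*x = 10 + 1.0*(-0.4046 - 1.3074)
x^{k+1} = 0.5525
Step 2: z-update.
Minimize 4*z^2 - 5*z + (1.0/2)*(0.5525 - z + 1.3074)^2
FOC: (2*4 + 1.0)*z = 5 + 1.0*(0.5525 + 1.3074)
z^{k+1} = 0.7622
Step 3: u-update.
u^{k+1} = 1.3074 + 0.5525 - 0.7622 = 1.0977
Step 4: Primal residual = |0.5525 - 0.7622| = 0.2097


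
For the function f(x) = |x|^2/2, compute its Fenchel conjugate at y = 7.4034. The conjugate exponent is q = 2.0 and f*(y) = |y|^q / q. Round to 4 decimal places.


The conjugate exponent q satisfies 1/p + 1/q = 1.
p = 2, so q = 2/(2 - 1) = 2.0
|y|^q = 7.4034^2.0 = 54.8103
f*(7.4034) = 54.8103 / 2.0 = 27.4052


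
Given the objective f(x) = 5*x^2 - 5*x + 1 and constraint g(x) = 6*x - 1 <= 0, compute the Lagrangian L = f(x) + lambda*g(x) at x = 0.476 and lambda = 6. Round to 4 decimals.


Step 1: Evaluate f(x).
f(0.476) = 5*0.476^2 - 5*0.476 + 1 = -0.2471
Step 2: Evaluate g(x).
g(0.476) = 6*0.476 - 1 = 1.856
Step 3: Compute Lagrangian.
L = -0.2471 + 6*1.856 = 10.8889


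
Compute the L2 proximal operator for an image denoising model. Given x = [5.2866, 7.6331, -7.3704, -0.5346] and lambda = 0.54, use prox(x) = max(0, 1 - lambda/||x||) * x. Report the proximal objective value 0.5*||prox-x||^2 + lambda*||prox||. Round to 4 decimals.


Step 1: Compute ||x||.
||x|| = 11.8668
Step 2: Compute scaling factor.
scale = max(0, 1 - 0.54/11.8668) = 0.9545
Step 3: prox(x) = [5.046, 7.2858, -7.035, -0.5103]
||prox(x)|| = 11.3268
Step 4: Proximal objective.
0.5*||prox-x||^2 = 0.1458
lambda*||prox|| = 6.1165
Total = 6.2623


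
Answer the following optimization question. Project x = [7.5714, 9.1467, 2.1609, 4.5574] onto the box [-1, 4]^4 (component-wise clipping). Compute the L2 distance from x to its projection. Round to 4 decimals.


Project each component onto [-1, 4].
clip(7.5714) = 4.0, clip(9.1467) = 4.0, clip(2.1609) = 2.1609, clip(4.5574) = 4.0
Projection = [4.0, 4.0, 2.1609, 4.0]
Squared diffs: [12.7549, 26.4885, 0.0, 0.3107]
Distance = sqrt(39.5541) = 6.2892


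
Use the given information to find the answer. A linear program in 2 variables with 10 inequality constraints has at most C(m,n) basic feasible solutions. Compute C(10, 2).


Each vertex corresponds to some choice of n active constraints out of m, so the number of vertices is at most C(m, n) = m! / (n!(m-n)!).
m = 10, n = 2
Numerator: 10 * 9
Denominator: 2! = 2
C(10, 2) = 45


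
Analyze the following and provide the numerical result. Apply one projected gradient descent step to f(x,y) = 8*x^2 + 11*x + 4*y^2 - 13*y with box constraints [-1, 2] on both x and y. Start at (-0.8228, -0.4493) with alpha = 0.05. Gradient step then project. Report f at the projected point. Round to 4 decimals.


Step 1: Compute gradient at (-0.8228, -0.4493).
grad_x = 2*8*-0.8228 + 11 = -2.1648
grad_y = 2*4*-0.4493 - 13 = -16.5944
Step 2: Gradient step.
x_raw = -0.8228 - 0.05*-2.1648 = -0.7146
y_raw = -0.4493 - 0.05*-16.5944 = 0.3804
Step 3: Project onto [-1, 2].
x_proj = clip(-0.7146) = -0.7146
y_proj = clip(0.3804) = 0.3804
Step 4: Evaluate f.
f(-0.7146, 0.3804) = -8.142


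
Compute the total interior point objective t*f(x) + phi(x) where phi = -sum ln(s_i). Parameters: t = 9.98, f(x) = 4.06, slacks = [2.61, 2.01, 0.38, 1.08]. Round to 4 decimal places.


Step 1: Compute log-barrier.
ln values: [0.9594, 0.6981, -0.9676, 0.077]
phi = -(0.9594 + 0.6981 - 0.9676 + 0.077) = -0.7669
Step 2: Compute augmented objective.
t*f(x) = 9.98*4.06 = 40.5188
Total = 40.5188 - 0.7669 = 39.7519


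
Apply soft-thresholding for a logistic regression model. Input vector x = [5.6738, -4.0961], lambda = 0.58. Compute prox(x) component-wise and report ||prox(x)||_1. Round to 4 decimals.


Soft-thresholding with lambda = 0.58:
prox(5.6738) = sign(5.6738)*max(|5.6738| - 0.58, 0) = 5.0938
prox(-4.0961) = sign(-4.0961)*max(|-4.0961| - 0.58, 0) = -3.5161
prox(x) = [5.0938, -3.5161]
||prox(x)||_1 = 5.0938 + 3.5161 = 8.6099


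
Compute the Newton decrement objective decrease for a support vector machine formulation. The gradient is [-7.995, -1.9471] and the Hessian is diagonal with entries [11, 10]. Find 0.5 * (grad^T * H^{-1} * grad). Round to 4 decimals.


Step 1: H is diagonal, so H^(-1) * g = [-0.7268, -0.1947].
Step 2: g^T H^(-1) g = sum_i g_i^2 / H_ii
  = (-7.995)^2/11 + (-1.9471)^2/10
  = 5.8109 + 0.3791 = 6.19
Step 3: Objective decrease = 0.5 * g^T H^(-1) g = 3.095


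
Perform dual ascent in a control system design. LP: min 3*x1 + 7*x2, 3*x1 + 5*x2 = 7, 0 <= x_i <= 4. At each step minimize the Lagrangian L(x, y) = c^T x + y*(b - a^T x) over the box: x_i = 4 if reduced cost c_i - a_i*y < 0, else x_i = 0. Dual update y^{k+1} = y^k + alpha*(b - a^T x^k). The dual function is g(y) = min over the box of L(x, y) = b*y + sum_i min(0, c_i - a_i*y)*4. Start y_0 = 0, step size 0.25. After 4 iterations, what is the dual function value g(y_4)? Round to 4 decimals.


Dual ascent for LP: min 3*x1 + 7*x2, 3*x1 + 5*x2 = 7, 0 <= x_i <= 4
Step 1: y^k = 0.0, reduced costs: (3.0, 7.0)
  x^k = (0.0, 0.0), subgradient = b - a^T x = 7.0
  y^{k+1} = 0.0 + 0.25*7.0 = 1.75
Step 2: y^k = 1.75, reduced costs: (-2.25, -1.75)
  x^k = (4.0, 4.0), subgradient = b - a^T x = -25.0
  y^{k+1} = 1.75 + 0.25*-25.0 = -4.5
Step 3: y^k = -4.5, reduced costs: (16.5, 29.5)
  x^k = (0.0, 0.0), subgradient = b - a^T x = 7.0
  y^{k+1} = -4.5 + 0.25*7.0 = -2.75
Step 4: y^k = -2.75, reduced costs: (11.25, 20.75)
  x^k = (0.0, 0.0), subgradient = b - a^T x = 7.0
  y^{k+1} = -2.75 + 0.25*7.0 = -1.0
Dual objective at y_4 = -1.0: reduced costs (6.0, 12.0), box minimizer x = (0.0, 0.0)
g(y_4) = b*y + (c1 - a1*y)*x1 + (c2 - a2*y)*x2 = 7*(-1.0) + 6.0*0.0 + 12.0*0.0 = -7.0 + 0.0 + 0.0 = -7.0


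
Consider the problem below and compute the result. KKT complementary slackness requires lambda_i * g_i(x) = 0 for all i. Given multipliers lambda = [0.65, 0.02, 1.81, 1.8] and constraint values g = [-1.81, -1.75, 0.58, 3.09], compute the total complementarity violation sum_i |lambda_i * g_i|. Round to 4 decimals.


KKT complementary slackness check:
lambda_1 * g_1 = 0.65 * -1.81 = -1.1765
lambda_2 * g_2 = 0.02 * -1.75 = -0.035
lambda_3 * g_3 = 1.81 * 0.58 = 1.0498
lambda_4 * g_4 = 1.8 * 3.09 = 5.562
Total violation = 1.1765 + 0.035 + 1.0498 + 5.562 = 7.8233


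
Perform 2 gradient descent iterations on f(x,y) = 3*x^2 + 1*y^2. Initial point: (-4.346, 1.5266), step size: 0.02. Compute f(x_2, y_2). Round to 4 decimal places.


Gradient descent on f(x,y) = 3*x^2 + 1*y^2.
Starting point: (-4.346, 1.5266), alpha = 0.02
Step 1: grad_x = 2*3*-4.346 = -26.076, grad_y = 2*1*1.5266 = 3.0532
  x_1 = -4.346 - 0.02*-26.076 = -3.8245
  y_1 = 1.5266 - 0.02*3.0532 = 1.4655
Step 2: grad_x = 2*3*-3.8245 = -22.9469, grad_y = 2*1*1.4655 = 2.9311
  x_2 = -3.8245 - 0.02*-22.9469 = -3.3655
  y_2 = 1.4655 - 0.02*2.9311 = 1.4069
f(-3.3655, 1.4069) = 3*(-3.3655)^2 + 1*1.4069^2 = 35.96


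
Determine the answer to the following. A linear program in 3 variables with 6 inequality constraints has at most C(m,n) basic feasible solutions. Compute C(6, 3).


Each vertex corresponds to some choice of n active constraints out of m, so the number of vertices is at most C(m, n) = m! / (n!(m-n)!).
m = 6, n = 3
Numerator: 6 * 5 * 4
Denominator: 3! = 6
C(6, 3) = 20


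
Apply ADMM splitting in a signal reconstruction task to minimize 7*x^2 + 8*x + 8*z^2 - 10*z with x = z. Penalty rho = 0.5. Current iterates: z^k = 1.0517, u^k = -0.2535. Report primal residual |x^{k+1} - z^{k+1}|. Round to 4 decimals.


ADMM iteration with rho = 0.5, z^k = 1.0517, u^k = -0.2535
Step 1: x-update.
Minimize 7*x^2 + 8*x + (0.5/2)*(x - 1.0517 - 0.2535)^2
FOC: (2*7 + 0.5)*x = -8 + 0.5*(1.0517 + 0.2535)
x^{k+1} = -0.5067
Step 2: z-update.
Minimize 8*z^2 - 10*z + (0.5/2)*(-0.5067 - z - 0.2535)^2
FOC: (2*8 + 0.5)*z = 10 + 0.5*(-0.5067 - 0.2535)
z^{k+1} = 0.583
Step 3: u-update.
u^{k+1} = -0.2535 - 0.5067 - 0.583 = -1.3432
Step 4: Primal residual = |-0.5067 - 0.583| = 1.0897


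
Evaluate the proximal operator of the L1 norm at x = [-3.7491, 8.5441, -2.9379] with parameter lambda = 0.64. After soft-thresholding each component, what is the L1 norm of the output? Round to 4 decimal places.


Soft-thresholding with lambda = 0.64:
prox(-3.7491) = sign(-3.7491)*max(|-3.7491| - 0.64, 0) = -3.1091
prox(8.5441) = sign(8.5441)*max(|8.5441| - 0.64, 0) = 7.9041
prox(-2.9379) = sign(-2.9379)*max(|-2.9379| - 0.64, 0) = -2.2979
prox(x) = [-3.1091, 7.9041, -2.2979]
||prox(x)||_1 = 3.1091 + 7.9041 + 2.2979 = 13.3111


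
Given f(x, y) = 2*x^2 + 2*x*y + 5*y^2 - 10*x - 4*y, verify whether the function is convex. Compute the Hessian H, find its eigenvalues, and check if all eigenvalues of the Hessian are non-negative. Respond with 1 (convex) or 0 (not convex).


The Hessian of f(x,y) = 2*x^2 + 2*x*y + 5*y^2 - 10*x - 4*y is:
H = [[4, 2], [2, 10]]
Trace = 4 + 10 = 14
Determinant = 4*10 - (2)^2 = 36
Discriminant = (14)^2 - 4*36 = 52.0
Eigenvalues: lambda_1 = 3.3944, lambda_2 = 10.6056
The function is convex.

1


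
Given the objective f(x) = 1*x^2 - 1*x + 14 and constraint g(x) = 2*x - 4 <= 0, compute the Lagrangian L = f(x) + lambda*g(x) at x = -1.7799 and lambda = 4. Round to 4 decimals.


Step 1: Evaluate f(x).
f(-1.7799) = 1*(-1.7799)^2 - 1*(-1.7799) + 14 = 18.9479
Step 2: Evaluate g(x).
g(-1.7799) = 2*-1.7799 - 4 = -7.5598
Step 3: Compute Lagrangian.
L = 18.9479 + 4*-7.5598 = -11.2913


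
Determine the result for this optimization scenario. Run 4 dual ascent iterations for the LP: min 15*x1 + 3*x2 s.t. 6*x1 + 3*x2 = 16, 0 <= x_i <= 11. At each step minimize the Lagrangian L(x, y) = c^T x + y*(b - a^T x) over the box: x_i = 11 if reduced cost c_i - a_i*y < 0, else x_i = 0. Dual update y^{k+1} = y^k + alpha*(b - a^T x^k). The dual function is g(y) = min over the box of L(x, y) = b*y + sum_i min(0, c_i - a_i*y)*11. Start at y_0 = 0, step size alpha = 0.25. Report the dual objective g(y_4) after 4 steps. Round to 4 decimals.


Dual ascent for LP: min 15*x1 + 3*x2, 6*x1 + 3*x2 = 16, 0 <= x_i <= 11
Step 1: y^k = 0.0, reduced costs: (15.0, 3.0)
  x^k = (0.0, 0.0), subgradient = b - a^T x = 16.0
  y^{k+1} = 0.0 + 0.25*16.0 = 4.0
Step 2: y^k = 4.0, reduced costs: (-9.0, -9.0)
  x^k = (11.0, 11.0), subgradient = b - a^T x = -83.0
  y^{k+1} = 4.0 + 0.25*-83.0 = -16.75
Step 3: y^k = -16.75, reduced costs: (115.5, 53.25)
  x^k = (0.0, 0.0), subgradient = b - a^T x = 16.0
  y^{k+1} = -16.75 + 0.25*16.0 = -12.75
Step 4: y^k = -12.75, reduced costs: (91.5, 41.25)
  x^k = (0.0, 0.0), subgradient = b - a^T x = 16.0
  y^{k+1} = -12.75 + 0.25*16.0 = -8.75
Dual objective at y_4 = -8.75: reduced costs (67.5, 29.25), box minimizer x = (0.0, 0.0)
g(y_4) = b*y + (c1 - a1*y)*x1 + (c2 - a2*y)*x2 = 16*(-8.75) + 67.5*0.0 + 29.25*0.0 = -140.0 + 0.0 + 0.0 = -140.0


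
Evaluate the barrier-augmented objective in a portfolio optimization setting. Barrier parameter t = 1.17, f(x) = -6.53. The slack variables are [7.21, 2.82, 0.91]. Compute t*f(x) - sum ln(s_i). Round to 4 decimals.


Step 1: Compute log-barrier.
ln values: [1.9755, 1.0367, -0.0943]
phi = -(1.9755 + 1.0367 - 0.0943) = -2.9179
Step 2: Compute augmented objective.
t*f(x) = 1.17*-6.53 = -7.6401
Total = -7.6401 - 2.9179 = -10.558


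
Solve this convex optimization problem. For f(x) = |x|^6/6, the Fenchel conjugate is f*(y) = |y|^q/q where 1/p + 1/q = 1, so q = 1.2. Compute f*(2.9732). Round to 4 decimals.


The conjugate exponent q satisfies 1/p + 1/q = 1.
p = 6, so q = 6/(6 - 1) = 1.2
|y|^q = 2.9732^1.2 = 3.6972
f*(2.9732) = 3.6972 / 1.2 = 3.081


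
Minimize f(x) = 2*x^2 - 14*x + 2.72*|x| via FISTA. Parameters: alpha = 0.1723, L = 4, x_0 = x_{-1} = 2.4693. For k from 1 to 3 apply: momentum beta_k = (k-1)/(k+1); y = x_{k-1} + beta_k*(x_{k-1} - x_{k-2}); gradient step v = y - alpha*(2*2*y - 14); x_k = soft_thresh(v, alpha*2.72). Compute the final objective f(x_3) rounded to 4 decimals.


FISTA on f(x) = 2*x^2 - 14*x + 2.72*|x|
L = 4, alpha = 0.1723
Iteration 1: beta = 0.0, y = 2.4693 + 0.0*(2.4693 - 2.4693) = 2.4693
  grad(y) = -4.1228, v = y - alpha*grad = 3.1797
  prox(v) = soft_thresh(3.1797, 0.4687) = 2.711
Iteration 2: beta = 0.3333, y = 2.711 + 0.3333*(2.711 - 2.4693) = 2.7916
  grad(y) = -2.8337, v = y - alpha*grad = 3.2798
  prox(v) = soft_thresh(3.2798, 0.4687) = 2.8112
Iteration 3: beta = 0.5, y = 2.8112 + 0.5*(2.8112 - 2.711) = 2.8612
  grad(y) = -2.555, v = y - alpha*grad = 3.3015
  prox(v) = soft_thresh(3.3015, 0.4687) = 2.8328
f(x_3) = 2*2.8328^2 - 14*2.8328 + 2.72*|2.8328| = -15.9045


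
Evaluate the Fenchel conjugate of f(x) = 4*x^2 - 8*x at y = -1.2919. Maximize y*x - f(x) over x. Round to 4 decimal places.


f*(y) = sup_x {y*x - a*x^2 - b*x} = sup_x {(y-b)*x - a*x^2}
FOC: (y - b) - 2a*x = 0 => x* = (y - b)/(2a)
x* = (-1.2919 + 8)/(2*4) = 0.8385
f*(-1.2919) = (y-b)^2/(4a) = (-1.2919 + 8)^2/(4*4)
= 44.9986/16 = 2.8124


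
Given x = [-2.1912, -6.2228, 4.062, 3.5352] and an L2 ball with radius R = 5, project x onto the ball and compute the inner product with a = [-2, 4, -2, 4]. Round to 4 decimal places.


Step 1: Compute ||x|| (intermediates to 6 decimals).
||x|| = sqrt((-2.1912)^2 + (-6.2228)^2 + 4.062^2 + 3.5352^2) = 8.51599
Step 2: Project.
Since ||x|| > R, scale = R/||x|| = 5/8.51599 = 0.587131, proj(x) = scale * x
proj(x) = [-1.286521, -3.653599, 2.384926, 2.075626]
Step 3: Dot product.
a^T * proj(x) = -2*(-1.286521) + 4*(-3.653599) - 2*2.384926 + 4*2.075626 = -8.5087


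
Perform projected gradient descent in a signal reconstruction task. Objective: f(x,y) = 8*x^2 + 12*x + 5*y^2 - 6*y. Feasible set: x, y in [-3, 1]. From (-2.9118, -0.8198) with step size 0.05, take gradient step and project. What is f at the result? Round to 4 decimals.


Step 1: Compute gradient at (-2.9118, -0.8198).
grad_x = 2*8*-2.9118 + 12 = -34.5888
grad_y = 2*5*-0.8198 - 6 = -14.198
Step 2: Gradient step.
x_raw = -2.9118 - 0.05*-34.5888 = -1.1824
y_raw = -0.8198 - 0.05*-14.198 = -0.1099
Step 3: Project onto [-3, 1].
x_proj = clip(-1.1824) = -1.1824
y_proj = clip(-0.1099) = -0.1099
Step 4: Evaluate f.
f(-1.1824, -0.1099) = -2.2847


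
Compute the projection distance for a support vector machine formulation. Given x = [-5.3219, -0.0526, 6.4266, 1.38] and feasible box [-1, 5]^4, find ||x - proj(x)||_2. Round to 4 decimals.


Project each component onto [-1, 5].
clip(-5.3219) = -1.0, clip(-0.0526) = -0.0526, clip(6.4266) = 5.0, clip(1.38) = 1.38
Projection = [-1.0, -0.0526, 5.0, 1.38]
Squared diffs: [18.6788, 0.0, 2.0352, 0.0]
Distance = sqrt(20.714) = 4.5513


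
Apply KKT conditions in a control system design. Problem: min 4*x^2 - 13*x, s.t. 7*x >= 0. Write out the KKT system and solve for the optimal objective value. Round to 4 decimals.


Step 1: Try lambda = 0 (constraint inactive).
Stationarity: 2*4*x - 13 = 0
x* = 13/(2*4) = 1.625
Check constraint: 7*1.625 = 11.375 >= 0 -- satisfied.
Step 2: Compute optimal value.
f(x*) = 4*1.625^2 - 13*1.625 = -10.5625


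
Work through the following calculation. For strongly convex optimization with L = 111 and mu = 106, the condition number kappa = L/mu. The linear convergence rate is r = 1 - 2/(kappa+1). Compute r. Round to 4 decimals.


Step 1: Compute the condition number.
kappa = L/mu = 111/106 = 1.0472
Step 2: Compute the convergence rate.
r = 1 - 2/(kappa + 1) = 1 - 2*mu/(L + mu) = (L - mu)/(L + mu) = 5/217 = 0.023


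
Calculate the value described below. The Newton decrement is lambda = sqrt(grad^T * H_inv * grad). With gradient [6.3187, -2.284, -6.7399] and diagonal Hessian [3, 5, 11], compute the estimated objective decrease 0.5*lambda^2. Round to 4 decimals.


Step 1: H is diagonal, so H^(-1) * g = [2.1062, -0.4568, -0.6127].
Step 2: g^T H^(-1) g = sum_i g_i^2 / H_ii
  = (6.3187)^2/3 + (-2.284)^2/5 + (-6.7399)^2/11
  = 13.3087 + 1.0433 + 4.1297 = 18.4816
Step 3: Objective decrease = 0.5 * g^T H^(-1) g = 9.2408


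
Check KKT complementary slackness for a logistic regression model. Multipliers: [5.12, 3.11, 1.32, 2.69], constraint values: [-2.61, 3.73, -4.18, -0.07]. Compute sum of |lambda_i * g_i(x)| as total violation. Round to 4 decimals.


KKT complementary slackness check:
lambda_1 * g_1 = 5.12 * -2.61 = -13.3632
lambda_2 * g_2 = 3.11 * 3.73 = 11.6003
lambda_3 * g_3 = 1.32 * -4.18 = -5.5176
lambda_4 * g_4 = 2.69 * -0.07 = -0.1883
Total violation = 13.3632 + 11.6003 + 5.5176 + 0.1883 = 30.6694


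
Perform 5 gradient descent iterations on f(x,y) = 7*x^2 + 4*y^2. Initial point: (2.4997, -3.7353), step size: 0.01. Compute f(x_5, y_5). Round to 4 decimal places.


Gradient descent on f(x,y) = 7*x^2 + 4*y^2.
Starting point: (2.4997, -3.7353), alpha = 0.01
Step 1: grad_x = 2*7*2.4997 = 34.9958, grad_y = 2*4*-3.7353 = -29.8824
  x_1 = 2.4997 - 0.01*34.9958 = 2.1497
  y_1 = -3.7353 - 0.01*-29.8824 = -3.4365
Step 2: grad_x = 2*7*2.1497 = 30.0964, grad_y = 2*4*-3.4365 = -27.4918
  x_2 = 2.1497 - 0.01*30.0964 = 1.8488
  y_2 = -3.4365 - 0.01*-27.4918 = -3.1616
Step 3: grad_x = 2*7*1.8488 = 25.8829, grad_y = 2*4*-3.1616 = -25.2925
  x_3 = 1.8488 - 0.01*25.8829 = 1.5899
  y_3 = -3.1616 - 0.01*-25.2925 = -2.9086
Step 4: grad_x = 2*7*1.5899 = 22.2593, grad_y = 2*4*-2.9086 = -23.2691
  x_4 = 1.5899 - 0.01*22.2593 = 1.3674
  y_4 = -2.9086 - 0.01*-23.2691 = -2.6759
Step 5: grad_x = 2*7*1.3674 = 19.143, grad_y = 2*4*-2.6759 = -21.4075
  x_5 = 1.3674 - 0.01*19.143 = 1.1759
  y_5 = -2.6759 - 0.01*-21.4075 = -2.4619
f(1.1759, -2.4619) = 7*1.1759^2 + 4*(-2.4619)^2 = 33.9228


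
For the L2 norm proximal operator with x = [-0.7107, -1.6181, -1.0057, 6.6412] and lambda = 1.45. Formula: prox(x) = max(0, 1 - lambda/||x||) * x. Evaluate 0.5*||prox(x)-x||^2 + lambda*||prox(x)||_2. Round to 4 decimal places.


Step 1: Compute ||x||.
||x|| = 6.9455
Step 2: Compute scaling factor.
scale = max(0, 1 - 1.45/6.9455) = 0.7912
Step 3: prox(x) = [-0.5623, -1.2803, -0.7957, 5.2547]
||prox(x)|| = 5.4955
Step 4: Proximal objective.
0.5*||prox-x||^2 = 1.0513
lambda*||prox|| = 7.9685
Total = 9.0198


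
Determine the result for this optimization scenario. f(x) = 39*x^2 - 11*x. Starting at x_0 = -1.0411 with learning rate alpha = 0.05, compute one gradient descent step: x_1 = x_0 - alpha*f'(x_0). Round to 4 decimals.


We compute the gradient at x_0 and apply the update.
f'(x) = 78*x - 11
f'(-1.0411) = 78*-1.0411 - 11 = -92.2058
x_1 = -1.0411 - 0.05*-92.2058 = 3.5692


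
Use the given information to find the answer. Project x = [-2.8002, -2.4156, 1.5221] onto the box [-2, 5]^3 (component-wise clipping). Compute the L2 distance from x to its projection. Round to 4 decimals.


Project each component onto [-2, 5].
clip(-2.8002) = -2.0, clip(-2.4156) = -2.0, clip(1.5221) = 1.5221
Projection = [-2.0, -2.0, 1.5221]
Squared diffs: [0.6403, 0.1727, 0.0]
Distance = sqrt(0.813) = 0.9017


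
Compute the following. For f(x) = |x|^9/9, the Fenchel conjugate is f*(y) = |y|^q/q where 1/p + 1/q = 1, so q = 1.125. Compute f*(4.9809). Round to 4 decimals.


The conjugate exponent q satisfies 1/p + 1/q = 1.
p = 9, so q = 9/(9 - 1) = 1.125
|y|^q = 4.9809^1.125 = 6.088
f*(4.9809) = 6.088 / 1.125 = 5.4115


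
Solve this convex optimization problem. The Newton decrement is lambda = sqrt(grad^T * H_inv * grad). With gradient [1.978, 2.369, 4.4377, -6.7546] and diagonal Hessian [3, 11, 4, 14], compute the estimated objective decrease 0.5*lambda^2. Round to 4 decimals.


Step 1: H is diagonal, so H^(-1) * g = [0.6593, 0.2154, 1.1094, -0.4825].
Step 2: g^T H^(-1) g = sum_i g_i^2 / H_ii
  = (1.978)^2/3 + (2.369)^2/11 + (4.4377)^2/4 + (-6.7546)^2/14
  = 1.3042 + 0.5102 + 4.9233 + 3.2589 = 9.9966
Step 3: Objective decrease = 0.5 * g^T H^(-1) g = 4.9983


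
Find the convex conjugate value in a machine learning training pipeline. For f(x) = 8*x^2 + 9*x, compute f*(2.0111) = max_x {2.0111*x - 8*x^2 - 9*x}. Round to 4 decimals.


f*(y) = sup_x {y*x - a*x^2 - b*x} = sup_x {(y-b)*x - a*x^2}
FOC: (y - b) - 2a*x = 0 => x* = (y - b)/(2a)
x* = (2.0111 - 9)/(2*8) = -0.4368
f*(2.0111) = (y-b)^2/(4a) = (2.0111 - 9)^2/(4*8)
= 48.8447/32 = 1.5264


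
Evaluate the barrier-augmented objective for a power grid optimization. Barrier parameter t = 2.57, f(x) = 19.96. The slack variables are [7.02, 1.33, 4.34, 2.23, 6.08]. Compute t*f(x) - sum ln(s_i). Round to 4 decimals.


Step 1: Compute log-barrier.
ln values: [1.9488, 0.2852, 1.4679, 0.802, 1.805]
phi = -(1.9488 + 0.2852 + 1.4679 + 0.802 + 1.805) = -6.3088
Step 2: Compute augmented objective.
t*f(x) = 2.57*19.96 = 51.2972
Total = 51.2972 - 6.3088 = 44.9884


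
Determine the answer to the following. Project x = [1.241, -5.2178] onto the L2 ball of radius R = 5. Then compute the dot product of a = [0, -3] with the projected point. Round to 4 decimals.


Step 1: Compute ||x|| (intermediates to 6 decimals).
||x|| = sqrt(1.241^2 + (-5.2178)^2) = 5.363349
Step 2: Project.
Since ||x|| > R, scale = R/||x|| = 5/5.363349 = 0.932253, proj(x) = scale * x
proj(x) = [1.156926, -4.86431]
Step 3: Dot product.
a^T * proj(x) = 0*1.156926 - 3*(-4.86431) = 14.5929


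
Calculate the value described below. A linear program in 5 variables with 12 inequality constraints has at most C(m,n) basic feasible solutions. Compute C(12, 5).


Each vertex corresponds to some choice of n active constraints out of m, so the number of vertices is at most C(m, n) = m! / (n!(m-n)!).
m = 12, n = 5
Numerator: 12 * 11 * 10 * 9 * 8
Denominator: 5! = 120
C(12, 5) = 792


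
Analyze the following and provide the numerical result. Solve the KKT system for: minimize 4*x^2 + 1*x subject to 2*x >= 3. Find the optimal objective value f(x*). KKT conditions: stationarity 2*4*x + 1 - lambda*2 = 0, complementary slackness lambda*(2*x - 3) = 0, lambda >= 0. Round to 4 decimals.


Step 1: Try lambda = 0 (constraint inactive).
x_unc = -1/(2*4) = -0.125
Check: 2*-0.125 = -0.25 < 3 -- violated!
Step 2: Constraint must be active: 2*x = 3
x* = 3/2 = 1.5
lambda = (2*4*1.5 + 1)/2 = 6.5
Step 3: Compute optimal value.
f(x*) = 4*1.5^2 + 1*1.5 = 10.5


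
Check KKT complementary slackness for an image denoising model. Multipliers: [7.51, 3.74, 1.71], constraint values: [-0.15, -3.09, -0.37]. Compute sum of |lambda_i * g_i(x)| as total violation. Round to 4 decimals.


KKT complementary slackness check:
lambda_1 * g_1 = 7.51 * -0.15 = -1.1265
lambda_2 * g_2 = 3.74 * -3.09 = -11.5566
lambda_3 * g_3 = 1.71 * -0.37 = -0.6327
Total violation = 1.1265 + 11.5566 + 0.6327 = 13.3158


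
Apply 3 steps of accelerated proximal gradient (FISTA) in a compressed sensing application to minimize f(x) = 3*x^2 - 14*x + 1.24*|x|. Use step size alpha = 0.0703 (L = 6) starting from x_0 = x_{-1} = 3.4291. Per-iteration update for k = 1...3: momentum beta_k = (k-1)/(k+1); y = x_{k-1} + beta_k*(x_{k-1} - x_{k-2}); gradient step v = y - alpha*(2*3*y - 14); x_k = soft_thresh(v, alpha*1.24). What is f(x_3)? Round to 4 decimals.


FISTA on f(x) = 3*x^2 - 14*x + 1.24*|x|
L = 6, alpha = 0.0703
Iteration 1: beta = 0.0, y = 3.4291 + 0.0*(3.4291 - 3.4291) = 3.4291
  grad(y) = 6.5746, v = y - alpha*grad = 2.9669
  prox(v) = soft_thresh(2.9669, 0.0872) = 2.8797
Iteration 2: beta = 0.3333, y = 2.8797 + 0.3333*(2.8797 - 3.4291) = 2.6966
  grad(y) = 2.1797, v = y - alpha*grad = 2.5434
  prox(v) = soft_thresh(2.5434, 0.0872) = 2.4562
Iteration 3: beta = 0.5, y = 2.4562 + 0.5*(2.4562 - 2.8797) = 2.2444
  grad(y) = -0.5333, v = y - alpha*grad = 2.2819
  prox(v) = soft_thresh(2.2819, 0.0872) = 2.1948
f(x_3) = 3*2.1948^2 - 14*2.1948 + 1.24*|2.1948| = -13.5542


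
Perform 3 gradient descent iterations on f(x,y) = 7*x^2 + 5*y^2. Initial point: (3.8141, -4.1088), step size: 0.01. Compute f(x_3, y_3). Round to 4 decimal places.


Gradient descent on f(x,y) = 7*x^2 + 5*y^2.
Starting point: (3.8141, -4.1088), alpha = 0.01
Step 1: grad_x = 2*7*3.8141 = 53.3974, grad_y = 2*5*-4.1088 = -41.088
  x_1 = 3.8141 - 0.01*53.3974 = 3.2801
  y_1 = -4.1088 - 0.01*-41.088 = -3.6979
Step 2: grad_x = 2*7*3.2801 = 45.9218, grad_y = 2*5*-3.6979 = -36.9792
  x_2 = 3.2801 - 0.01*45.9218 = 2.8209
  y_2 = -3.6979 - 0.01*-36.9792 = -3.3281
Step 3: grad_x = 2*7*2.8209 = 39.4927, grad_y = 2*5*-3.3281 = -33.2813
  x_3 = 2.8209 - 0.01*39.4927 = 2.426
  y_3 = -3.3281 - 0.01*-33.2813 = -2.9953
f(2.426, -2.9953) = 7*2.426^2 + 5*(-2.9953)^2 = 86.0573


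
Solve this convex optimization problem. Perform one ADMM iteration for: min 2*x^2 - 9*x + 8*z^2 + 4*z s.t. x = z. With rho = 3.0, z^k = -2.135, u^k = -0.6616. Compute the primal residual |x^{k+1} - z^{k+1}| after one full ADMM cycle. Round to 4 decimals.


ADMM iteration with rho = 3.0, z^k = -2.135, u^k = -0.6616
Step 1: x-update.
Minimize 2*x^2 - 9*x + (3.0/2)*(x + 2.135 - 0.6616)^2
FOC: (2*2 + 3.0)*x = 9 + 3.0*(-2.135 + 0.6616)
x^{k+1} = 0.6543
Step 2: z-update.
Minimize 8*z^2 + 4*z + (3.0/2)*(0.6543 - z - 0.6616)^2
FOC: (2*8 + 3.0)*z = -4 + 3.0*(0.6543 - 0.6616)
z^{k+1} = -0.2117
Step 3: u-update.
u^{k+1} = -0.6616 + 0.6543 + 0.2117 = 0.2043
Step 4: Primal residual = |0.6543 + 0.2117| = 0.8659


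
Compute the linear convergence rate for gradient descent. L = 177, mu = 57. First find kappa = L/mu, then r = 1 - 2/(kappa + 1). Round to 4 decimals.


Step 1: Compute the condition number.
kappa = L/mu = 177/57 = 3.1053
Step 2: Compute the convergence rate.
r = 1 - 2/(kappa + 1) = 1 - 2*mu/(L + mu) = (L - mu)/(L + mu) = 120/234 = 0.5128


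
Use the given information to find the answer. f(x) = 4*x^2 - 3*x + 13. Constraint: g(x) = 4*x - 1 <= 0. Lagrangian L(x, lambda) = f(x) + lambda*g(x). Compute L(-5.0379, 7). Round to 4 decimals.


Step 1: Evaluate f(x).
f(-5.0379) = 4*(-5.0379)^2 - 3*(-5.0379) + 13 = 129.6354
Step 2: Evaluate g(x).
g(-5.0379) = 4*-5.0379 - 1 = -21.1516
Step 3: Compute Lagrangian.
L = 129.6354 + 7*-21.1516 = -18.4258


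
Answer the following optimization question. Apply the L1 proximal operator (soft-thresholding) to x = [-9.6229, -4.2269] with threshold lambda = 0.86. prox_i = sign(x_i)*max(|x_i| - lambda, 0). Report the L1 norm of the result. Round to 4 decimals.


Soft-thresholding with lambda = 0.86:
prox(-9.6229) = sign(-9.6229)*max(|-9.6229| - 0.86, 0) = -8.7629
prox(-4.2269) = sign(-4.2269)*max(|-4.2269| - 0.86, 0) = -3.3669
prox(x) = [-8.7629, -3.3669]
||prox(x)||_1 = 8.7629 + 3.3669 = 12.1298


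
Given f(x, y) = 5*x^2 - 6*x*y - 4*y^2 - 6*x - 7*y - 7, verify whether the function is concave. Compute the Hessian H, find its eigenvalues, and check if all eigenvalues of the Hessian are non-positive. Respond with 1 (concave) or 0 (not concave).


The Hessian of f(x,y) = 5*x^2 - 6*x*y - 4*y^2 - 6*x - 7*y - 7 is:
H = [[10, -6], [-6, -8]]
Trace = 10 - 8 = 2
Determinant = 10*-8 - (-6)^2 = -116
Discriminant = (2)^2 - 4*-116 = 468.0
Eigenvalues: lambda_1 = -9.8167, lambda_2 = 11.8167
The function is not concave.

0


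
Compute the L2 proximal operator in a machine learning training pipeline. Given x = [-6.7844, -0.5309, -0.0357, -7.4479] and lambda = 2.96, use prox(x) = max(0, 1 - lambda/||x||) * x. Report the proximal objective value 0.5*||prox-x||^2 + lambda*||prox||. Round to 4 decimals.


Step 1: Compute ||x||.
||x|| = 10.0887
Step 2: Compute scaling factor.
scale = max(0, 1 - 2.96/10.0887) = 0.7066
Step 3: prox(x) = [-4.7939, -0.3751, -0.0252, -5.2627]
||prox(x)|| = 7.1287
Step 4: Proximal objective.
0.5*||prox-x||^2 = 4.3808
lambda*||prox|| = 21.101
Total = 25.4818


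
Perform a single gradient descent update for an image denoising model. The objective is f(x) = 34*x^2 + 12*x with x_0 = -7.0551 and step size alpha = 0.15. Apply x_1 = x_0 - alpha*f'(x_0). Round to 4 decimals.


We compute the gradient at x_0 and apply the update.
f'(x) = 68*x + 12
f'(-7.0551) = 68*-7.0551 + 12 = -467.7468
x_1 = -7.0551 - 0.15*-467.7468 = 63.1069


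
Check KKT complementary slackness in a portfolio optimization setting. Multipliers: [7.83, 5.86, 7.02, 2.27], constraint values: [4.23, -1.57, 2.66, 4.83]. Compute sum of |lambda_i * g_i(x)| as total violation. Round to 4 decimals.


KKT complementary slackness check:
lambda_1 * g_1 = 7.83 * 4.23 = 33.1209
lambda_2 * g_2 = 5.86 * -1.57 = -9.2002
lambda_3 * g_3 = 7.02 * 2.66 = 18.6732
lambda_4 * g_4 = 2.27 * 4.83 = 10.9641
Total violation = 33.1209 + 9.2002 + 18.6732 + 10.9641 = 71.9584


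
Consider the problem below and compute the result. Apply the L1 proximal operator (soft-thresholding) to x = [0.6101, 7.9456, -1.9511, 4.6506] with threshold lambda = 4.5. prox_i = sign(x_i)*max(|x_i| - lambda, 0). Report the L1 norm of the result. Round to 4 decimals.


Soft-thresholding with lambda = 4.5:
prox(0.6101) = sign(0.6101)*max(|0.6101| - 4.5, 0) = 0.0
prox(7.9456) = sign(7.9456)*max(|7.9456| - 4.5, 0) = 3.4456
prox(-1.9511) = sign(-1.9511)*max(|-1.9511| - 4.5, 0) = 0.0
prox(4.6506) = sign(4.6506)*max(|4.6506| - 4.5, 0) = 0.1506
prox(x) = [0.0, 3.4456, 0.0, 0.1506]
||prox(x)||_1 = 0.0 + 3.4456 + 0.0 + 0.1506 = 3.5962


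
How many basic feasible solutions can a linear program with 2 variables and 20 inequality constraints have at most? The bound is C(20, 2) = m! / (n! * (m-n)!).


Each vertex corresponds to some choice of n active constraints out of m, so the number of vertices is at most C(m, n) = m! / (n!(m-n)!).
m = 20, n = 2
Numerator: 20 * 19
Denominator: 2! = 2
C(20, 2) = 190


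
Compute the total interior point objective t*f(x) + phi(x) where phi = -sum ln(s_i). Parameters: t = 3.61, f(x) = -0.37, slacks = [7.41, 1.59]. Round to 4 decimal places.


Step 1: Compute log-barrier.
ln values: [2.0028, 0.4637]
phi = -(2.0028 + 0.4637) = -2.4666
Step 2: Compute augmented objective.
t*f(x) = 3.61*-0.37 = -1.3357
Total = -1.3357 - 2.4666 = -3.8023


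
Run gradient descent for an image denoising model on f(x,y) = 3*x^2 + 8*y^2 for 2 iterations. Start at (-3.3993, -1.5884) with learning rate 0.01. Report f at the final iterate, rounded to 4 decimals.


Gradient descent on f(x,y) = 3*x^2 + 8*y^2.
Starting point: (-3.3993, -1.5884), alpha = 0.01
Step 1: grad_x = 2*3*-3.3993 = -20.3958, grad_y = 2*8*-1.5884 = -25.4144
  x_1 = -3.3993 - 0.01*-20.3958 = -3.1953
  y_1 = -1.5884 - 0.01*-25.4144 = -1.3343
Step 2: grad_x = 2*3*-3.1953 = -19.1721, grad_y = 2*8*-1.3343 = -21.3481
  x_2 = -3.1953 - 0.01*-19.1721 = -3.0036
  y_2 = -1.3343 - 0.01*-21.3481 = -1.1208
f(-3.0036, -1.1208) = 3*(-3.0036)^2 + 8*(-1.1208)^2 = 37.1143


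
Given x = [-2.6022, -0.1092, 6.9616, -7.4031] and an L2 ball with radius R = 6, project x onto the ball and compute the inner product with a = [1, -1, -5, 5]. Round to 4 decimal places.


Step 1: Compute ||x|| (intermediates to 6 decimals).
||x|| = sqrt((-2.6022)^2 + (-0.1092)^2 + 6.9616^2 + (-7.4031)^2) = 10.490621
Step 2: Project.
Since ||x|| > R, scale = R/||x|| = 6/10.490621 = 0.571939, proj(x) = scale * x
proj(x) = [-1.4883, -0.062456, 3.981611, -4.234122]
Step 3: Dot product.
a^T * proj(x) = 1*(-1.4883) - 1*(-0.062456) - 5*3.981611 + 5*(-4.234122) = -42.5045


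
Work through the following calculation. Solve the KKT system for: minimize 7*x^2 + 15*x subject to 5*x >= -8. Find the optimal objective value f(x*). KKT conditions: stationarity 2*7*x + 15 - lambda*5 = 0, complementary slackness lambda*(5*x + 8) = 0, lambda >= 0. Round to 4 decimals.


Step 1: Try lambda = 0 (constraint inactive).
Stationarity: 2*7*x + 15 = 0
x* = -15/(2*7) = -15/14 = -1.0714 (rounded; the exact value -15/14 is used below)
Check constraint: 5*-1.0714 = -5.357 >= -8 -- satisfied.
Step 2: Compute optimal value.
f(x*) = 7*(-15/14)^2 + 15*(-15/14) = -8.0357


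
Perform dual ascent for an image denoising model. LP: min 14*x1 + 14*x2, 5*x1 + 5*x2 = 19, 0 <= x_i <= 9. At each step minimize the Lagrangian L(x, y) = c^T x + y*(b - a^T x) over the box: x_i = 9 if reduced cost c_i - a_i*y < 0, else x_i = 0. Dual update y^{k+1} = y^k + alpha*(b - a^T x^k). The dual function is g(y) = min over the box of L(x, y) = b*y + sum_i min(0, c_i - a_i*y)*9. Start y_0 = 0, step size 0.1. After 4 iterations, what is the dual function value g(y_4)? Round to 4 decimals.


Dual ascent for LP: min 14*x1 + 14*x2, 5*x1 + 5*x2 = 19, 0 <= x_i <= 9
Step 1: y^k = 0.0, reduced costs: (14.0, 14.0)
  x^k = (0.0, 0.0), subgradient = b - a^T x = 19.0
  y^{k+1} = 0.0 + 0.1*19.0 = 1.9
Step 2: y^k = 1.9, reduced costs: (4.5, 4.5)
  x^k = (0.0, 0.0), subgradient = b - a^T x = 19.0
  y^{k+1} = 1.9 + 0.1*19.0 = 3.8
Step 3: y^k = 3.8, reduced costs: (-5.0, -5.0)
  x^k = (9.0, 9.0), subgradient = b - a^T x = -71.0
  y^{k+1} = 3.8 + 0.1*-71.0 = -3.3
Step 4: y^k = -3.3, reduced costs: (30.5, 30.5)
  x^k = (0.0, 0.0), subgradient = b - a^T x = 19.0
  y^{k+1} = -3.3 + 0.1*19.0 = -1.4
Dual objective at y_4 = -1.4: reduced costs (21.0, 21.0), box minimizer x = (0.0, 0.0)
g(y_4) = b*y + (c1 - a1*y)*x1 + (c2 - a2*y)*x2 = 19*(-1.4) + 21.0*0.0 + 21.0*0.0 = -26.6 + 0.0 + 0.0 = -26.6


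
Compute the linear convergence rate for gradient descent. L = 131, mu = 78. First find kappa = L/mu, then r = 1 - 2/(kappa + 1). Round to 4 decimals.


Step 1: Compute the condition number.
kappa = L/mu = 131/78 = 1.6795
Step 2: Compute the convergence rate.
r = 1 - 2/(kappa + 1) = 1 - 2*mu/(L + mu) = (L - mu)/(L + mu) = 53/209 = 0.2536


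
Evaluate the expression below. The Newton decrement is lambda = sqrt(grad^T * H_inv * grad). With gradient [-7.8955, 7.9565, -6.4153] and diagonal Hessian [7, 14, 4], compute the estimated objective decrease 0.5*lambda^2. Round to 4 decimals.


Step 1: H is diagonal, so H^(-1) * g = [-1.1279, 0.5683, -1.6038].
Step 2: g^T H^(-1) g = sum_i g_i^2 / H_ii
  = (-7.8955)^2/7 + (7.9565)^2/14 + (-6.4153)^2/4
  = 8.9056 + 4.5218 + 10.289 = 23.7164
Step 3: Objective decrease = 0.5 * g^T H^(-1) g = 11.8582
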